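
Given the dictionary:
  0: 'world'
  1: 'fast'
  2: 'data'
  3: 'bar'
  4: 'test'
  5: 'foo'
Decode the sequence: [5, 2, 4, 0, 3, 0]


Look up each index in the dictionary:
  5 -> 'foo'
  2 -> 'data'
  4 -> 'test'
  0 -> 'world'
  3 -> 'bar'
  0 -> 'world'

Decoded: "foo data test world bar world"


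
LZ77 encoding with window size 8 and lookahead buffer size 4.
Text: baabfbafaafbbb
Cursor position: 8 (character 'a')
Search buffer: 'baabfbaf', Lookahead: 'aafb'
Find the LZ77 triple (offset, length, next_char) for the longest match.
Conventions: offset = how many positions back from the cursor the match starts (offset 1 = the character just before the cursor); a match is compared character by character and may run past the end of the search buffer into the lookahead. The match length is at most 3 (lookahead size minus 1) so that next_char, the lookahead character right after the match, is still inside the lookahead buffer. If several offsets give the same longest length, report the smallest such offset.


Try each offset into the search buffer:
  offset=1 (pos 7, char 'f'): match length 0
  offset=2 (pos 6, char 'a'): match length 1
  offset=3 (pos 5, char 'b'): match length 0
  offset=4 (pos 4, char 'f'): match length 0
  offset=5 (pos 3, char 'b'): match length 0
  offset=6 (pos 2, char 'a'): match length 1
  offset=7 (pos 1, char 'a'): match length 2
  offset=8 (pos 0, char 'b'): match length 0
Longest match has length 2 at offset 7.
next_char = character at position 8 + 2 = 10 -> 'f'

Best match: offset=7, length=2 (matching 'aa' starting at position 1)
LZ77 triple: (7, 2, 'f')


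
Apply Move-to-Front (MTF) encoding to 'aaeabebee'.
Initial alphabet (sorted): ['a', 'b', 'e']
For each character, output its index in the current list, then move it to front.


MTF encoding:
'a': index 0 in ['a', 'b', 'e'] -> ['a', 'b', 'e']
'a': index 0 in ['a', 'b', 'e'] -> ['a', 'b', 'e']
'e': index 2 in ['a', 'b', 'e'] -> ['e', 'a', 'b']
'a': index 1 in ['e', 'a', 'b'] -> ['a', 'e', 'b']
'b': index 2 in ['a', 'e', 'b'] -> ['b', 'a', 'e']
'e': index 2 in ['b', 'a', 'e'] -> ['e', 'b', 'a']
'b': index 1 in ['e', 'b', 'a'] -> ['b', 'e', 'a']
'e': index 1 in ['b', 'e', 'a'] -> ['e', 'b', 'a']
'e': index 0 in ['e', 'b', 'a'] -> ['e', 'b', 'a']


Output: [0, 0, 2, 1, 2, 2, 1, 1, 0]


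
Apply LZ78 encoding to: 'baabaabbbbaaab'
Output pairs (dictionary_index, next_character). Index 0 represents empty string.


LZ78 encoding steps:
Dictionary: {0: ''}
Step 1: w='' (idx 0), next='b' -> output (0, 'b'), add 'b' as idx 1
Step 2: w='' (idx 0), next='a' -> output (0, 'a'), add 'a' as idx 2
Step 3: w='a' (idx 2), next='b' -> output (2, 'b'), add 'ab' as idx 3
Step 4: w='a' (idx 2), next='a' -> output (2, 'a'), add 'aa' as idx 4
Step 5: w='b' (idx 1), next='b' -> output (1, 'b'), add 'bb' as idx 5
Step 6: w='bb' (idx 5), next='a' -> output (5, 'a'), add 'bba' as idx 6
Step 7: w='aa' (idx 4), next='b' -> output (4, 'b'), add 'aab' as idx 7


Encoded: [(0, 'b'), (0, 'a'), (2, 'b'), (2, 'a'), (1, 'b'), (5, 'a'), (4, 'b')]


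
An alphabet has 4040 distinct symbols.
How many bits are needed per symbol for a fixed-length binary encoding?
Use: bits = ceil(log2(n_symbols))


log2(4040) = 11.9801
Bracket: 2^11 = 2048 < 4040 <= 2^12 = 4096
So ceil(log2(4040)) = 12

bits = ceil(log2(4040)) = ceil(11.9801) = 12 bits


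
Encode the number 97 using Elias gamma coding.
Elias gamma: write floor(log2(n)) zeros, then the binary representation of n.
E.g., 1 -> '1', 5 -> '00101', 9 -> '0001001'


num_bits = floor(log2(97)) + 1 = 7
leading_zeros = num_bits - 1 = 6
binary(97) = 1100001

Elias gamma(97) = '000000' + '1100001' = 0000001100001 (13 bits)


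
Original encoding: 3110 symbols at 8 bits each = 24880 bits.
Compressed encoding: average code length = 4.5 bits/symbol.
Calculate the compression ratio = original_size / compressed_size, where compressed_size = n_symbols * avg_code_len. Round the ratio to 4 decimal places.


original_size = n_symbols * orig_bits = 3110 * 8 = 24880 bits
compressed_size = n_symbols * avg_code_len = 3110 * 4.5 = 13995.0 bits
ratio = original_size / compressed_size = 24880 / 13995.0 = 1.7778

Compression ratio = 1.7778


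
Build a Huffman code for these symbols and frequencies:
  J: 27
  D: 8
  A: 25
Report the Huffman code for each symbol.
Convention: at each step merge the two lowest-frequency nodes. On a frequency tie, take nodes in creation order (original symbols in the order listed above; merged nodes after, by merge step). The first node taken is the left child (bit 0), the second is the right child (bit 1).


Huffman tree construction:
Step 1: Merge D(8) + A(25) = 33
Step 2: Merge J(27) + (D+A)(33) = 60
Read each symbol's code off the tree from the root (left child = 0, right child = 1).

Codes:
  J: 0 (length 1)
  D: 10 (length 2)
  A: 11 (length 2)
Average code length: 93/60 = 1.5500 bits/symbol


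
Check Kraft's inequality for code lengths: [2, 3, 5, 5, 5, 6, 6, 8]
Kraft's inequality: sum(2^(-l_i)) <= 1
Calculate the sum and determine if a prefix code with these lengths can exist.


Sum = 2^(-2) + 2^(-3) + 2^(-5) + 2^(-5) + 2^(-5) + 2^(-6) + 2^(-6) + 2^(-8)
    = 0.25 + 0.125 + 0.03125 + 0.03125 + 0.03125 + 0.015625 + 0.015625 + 0.00390625
    = 129/256 = 0.50390625
Since 0.50390625 <= 1, Kraft's inequality IS satisfied.
A prefix code with these lengths CAN exist.

Kraft sum = 0.50390625. Satisfied.


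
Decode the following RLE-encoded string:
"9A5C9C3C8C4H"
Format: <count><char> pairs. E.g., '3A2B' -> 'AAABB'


Expanding each <count><char> pair:
  9A -> 'AAAAAAAAA'
  5C -> 'CCCCC'
  9C -> 'CCCCCCCCC'
  3C -> 'CCC'
  8C -> 'CCCCCCCC'
  4H -> 'HHHH'

Decoded = AAAAAAAAACCCCCCCCCCCCCCCCCCCCCCCCCHHHH


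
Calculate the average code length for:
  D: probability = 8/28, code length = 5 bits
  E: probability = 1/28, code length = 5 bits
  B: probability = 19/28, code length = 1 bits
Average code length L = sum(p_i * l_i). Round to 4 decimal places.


Weighted contributions p_i * l_i:
  D: (8/28) * 5 = 40/28
  E: (1/28) * 5 = 5/28
  B: (19/28) * 1 = 19/28
Sum = (40 + 5 + 19)/28 = 64/28

L = 64/28 = 2.2857 bits/symbol


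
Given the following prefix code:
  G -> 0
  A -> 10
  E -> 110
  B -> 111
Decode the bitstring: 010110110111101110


Decoding step by step:
Bits 0 -> G
Bits 10 -> A
Bits 110 -> E
Bits 110 -> E
Bits 111 -> B
Bits 10 -> A
Bits 111 -> B
Bits 0 -> G


Decoded message: GAEEBABG


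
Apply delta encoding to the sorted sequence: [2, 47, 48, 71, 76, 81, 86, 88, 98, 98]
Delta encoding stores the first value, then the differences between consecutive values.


First value: 2
Deltas:
  47 - 2 = 45
  48 - 47 = 1
  71 - 48 = 23
  76 - 71 = 5
  81 - 76 = 5
  86 - 81 = 5
  88 - 86 = 2
  98 - 88 = 10
  98 - 98 = 0


Delta encoded: [2, 45, 1, 23, 5, 5, 5, 2, 10, 0]


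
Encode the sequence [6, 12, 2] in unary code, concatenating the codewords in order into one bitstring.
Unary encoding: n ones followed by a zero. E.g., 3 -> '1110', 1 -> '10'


Encode each number as n ones followed by a terminating 0:
  6 -> 1111110 (7 bits)
  12 -> 1111111111110 (13 bits)
  2 -> 110 (3 bits)
Total length = 7 + 13 + 3 = 23 bits.

Unary([6, 12, 2]) = 11111101111111111110110 (23 bits)


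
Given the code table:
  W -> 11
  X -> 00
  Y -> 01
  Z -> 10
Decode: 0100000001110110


Decoding:
01 -> Y
00 -> X
00 -> X
00 -> X
01 -> Y
11 -> W
01 -> Y
10 -> Z


Result: YXXXYWYZ


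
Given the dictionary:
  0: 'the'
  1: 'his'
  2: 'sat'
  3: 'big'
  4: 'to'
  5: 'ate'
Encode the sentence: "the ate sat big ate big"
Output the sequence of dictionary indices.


Look up each word in the dictionary:
  'the' -> 0
  'ate' -> 5
  'sat' -> 2
  'big' -> 3
  'ate' -> 5
  'big' -> 3

Encoded: [0, 5, 2, 3, 5, 3]


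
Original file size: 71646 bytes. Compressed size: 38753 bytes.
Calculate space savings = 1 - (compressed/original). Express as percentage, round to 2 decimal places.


ratio = compressed/original = 38753/71646 = 0.540896
savings = 1 - ratio = 1 - 0.540896 = 0.459104
as a percentage: 0.459104 * 100 = 45.91%

Space savings = 1 - 38753/71646 = 45.91%


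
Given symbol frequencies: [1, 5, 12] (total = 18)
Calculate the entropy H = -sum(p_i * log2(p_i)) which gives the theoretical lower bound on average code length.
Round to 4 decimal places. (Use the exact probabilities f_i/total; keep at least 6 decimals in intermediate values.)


Per-symbol terms -p_i * log2(p_i) with p_i = f_i/18:
  p = 1/18 = 0.055556: log2(p) = -4.169925, -p*log2(p) = 0.231663
  p = 5/18 = 0.277778: log2(p) = -1.847997, -p*log2(p) = 0.513332
  p = 12/18 = 0.666667: log2(p) = -0.584963, -p*log2(p) = 0.389975
H = 0.231663 + 0.513332 + 0.389975 = 1.134970

H = 1.135 bits/symbol


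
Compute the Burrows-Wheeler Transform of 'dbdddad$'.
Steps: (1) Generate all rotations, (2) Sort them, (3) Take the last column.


Rotations (sorted):
  0: $dbdddad -> last char: d
  1: ad$dbddd -> last char: d
  2: bdddad$d -> last char: d
  3: d$dbddda -> last char: a
  4: dad$dbdd -> last char: d
  5: dbdddad$ -> last char: $
  6: ddad$dbd -> last char: d
  7: dddad$db -> last char: b


BWT = dddad$db


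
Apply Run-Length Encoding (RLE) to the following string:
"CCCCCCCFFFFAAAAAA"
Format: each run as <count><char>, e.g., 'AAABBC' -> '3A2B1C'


Scanning runs left to right:
  i=0: run of 'C' x 7 -> '7C'
  i=7: run of 'F' x 4 -> '4F'
  i=11: run of 'A' x 6 -> '6A'

RLE = 7C4F6A


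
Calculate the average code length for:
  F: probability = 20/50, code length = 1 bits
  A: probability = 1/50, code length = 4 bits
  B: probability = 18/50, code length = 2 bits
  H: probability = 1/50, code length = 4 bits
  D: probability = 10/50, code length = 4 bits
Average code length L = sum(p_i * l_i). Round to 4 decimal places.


Weighted contributions p_i * l_i:
  F: (20/50) * 1 = 20/50
  A: (1/50) * 4 = 4/50
  B: (18/50) * 2 = 36/50
  H: (1/50) * 4 = 4/50
  D: (10/50) * 4 = 40/50
Sum = (20 + 4 + 36 + 4 + 40)/50 = 104/50

L = 104/50 = 2.0800 bits/symbol


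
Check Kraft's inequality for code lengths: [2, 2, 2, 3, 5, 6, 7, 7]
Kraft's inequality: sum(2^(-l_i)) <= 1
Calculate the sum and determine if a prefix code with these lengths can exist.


Sum = 2^(-2) + 2^(-2) + 2^(-2) + 2^(-3) + 2^(-5) + 2^(-6) + 2^(-7) + 2^(-7)
    = 0.25 + 0.25 + 0.25 + 0.125 + 0.03125 + 0.015625 + 0.0078125 + 0.0078125
    = 120/128 = 0.9375
Since 0.9375 <= 1, Kraft's inequality IS satisfied.
A prefix code with these lengths CAN exist.

Kraft sum = 0.9375. Satisfied.


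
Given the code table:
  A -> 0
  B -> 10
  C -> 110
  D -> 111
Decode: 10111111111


Decoding:
10 -> B
111 -> D
111 -> D
111 -> D


Result: BDDD


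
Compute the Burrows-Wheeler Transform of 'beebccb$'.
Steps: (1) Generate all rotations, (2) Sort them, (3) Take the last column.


Rotations (sorted):
  0: $beebccb -> last char: b
  1: b$beebcc -> last char: c
  2: bccb$bee -> last char: e
  3: beebccb$ -> last char: $
  4: cb$beebc -> last char: c
  5: ccb$beeb -> last char: b
  6: ebccb$be -> last char: e
  7: eebccb$b -> last char: b


BWT = bce$cbeb


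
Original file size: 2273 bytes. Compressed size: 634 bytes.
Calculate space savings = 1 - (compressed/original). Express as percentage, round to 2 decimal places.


ratio = compressed/original = 634/2273 = 0.278927
savings = 1 - ratio = 1 - 0.278927 = 0.721073
as a percentage: 0.721073 * 100 = 72.11%

Space savings = 1 - 634/2273 = 72.11%


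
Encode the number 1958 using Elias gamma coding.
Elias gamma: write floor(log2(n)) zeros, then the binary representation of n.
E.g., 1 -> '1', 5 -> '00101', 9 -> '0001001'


num_bits = floor(log2(1958)) + 1 = 11
leading_zeros = num_bits - 1 = 10
binary(1958) = 11110100110

Elias gamma(1958) = '0000000000' + '11110100110' = 000000000011110100110 (21 bits)


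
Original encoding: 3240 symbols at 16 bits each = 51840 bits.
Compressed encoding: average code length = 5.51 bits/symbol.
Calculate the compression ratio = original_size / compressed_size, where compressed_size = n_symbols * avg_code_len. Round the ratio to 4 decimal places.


original_size = n_symbols * orig_bits = 3240 * 16 = 51840 bits
compressed_size = n_symbols * avg_code_len = 3240 * 5.51 = 17852.4 bits
ratio = original_size / compressed_size = 51840 / 17852.4 = 2.9038

Compression ratio = 2.9038


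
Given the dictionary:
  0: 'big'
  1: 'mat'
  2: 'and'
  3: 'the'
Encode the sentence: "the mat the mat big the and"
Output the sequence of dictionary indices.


Look up each word in the dictionary:
  'the' -> 3
  'mat' -> 1
  'the' -> 3
  'mat' -> 1
  'big' -> 0
  'the' -> 3
  'and' -> 2

Encoded: [3, 1, 3, 1, 0, 3, 2]


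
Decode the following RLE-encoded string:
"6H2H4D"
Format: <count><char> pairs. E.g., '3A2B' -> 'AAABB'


Expanding each <count><char> pair:
  6H -> 'HHHHHH'
  2H -> 'HH'
  4D -> 'DDDD'

Decoded = HHHHHHHHDDDD


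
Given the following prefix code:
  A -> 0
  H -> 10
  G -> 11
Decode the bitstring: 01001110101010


Decoding step by step:
Bits 0 -> A
Bits 10 -> H
Bits 0 -> A
Bits 11 -> G
Bits 10 -> H
Bits 10 -> H
Bits 10 -> H
Bits 10 -> H


Decoded message: AHAGHHHH


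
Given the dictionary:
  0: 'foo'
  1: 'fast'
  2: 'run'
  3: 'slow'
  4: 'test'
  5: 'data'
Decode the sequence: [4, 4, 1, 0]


Look up each index in the dictionary:
  4 -> 'test'
  4 -> 'test'
  1 -> 'fast'
  0 -> 'foo'

Decoded: "test test fast foo"


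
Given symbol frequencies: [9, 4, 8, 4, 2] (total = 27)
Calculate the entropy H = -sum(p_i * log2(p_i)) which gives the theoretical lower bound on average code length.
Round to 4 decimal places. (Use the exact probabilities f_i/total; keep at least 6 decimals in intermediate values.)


Per-symbol terms -p_i * log2(p_i) with p_i = f_i/27:
  p = 9/27 = 0.333333: log2(p) = -1.584963, -p*log2(p) = 0.528321
  p = 4/27 = 0.148148: log2(p) = -2.754888, -p*log2(p) = 0.408131
  p = 8/27 = 0.296296: log2(p) = -1.754888, -p*log2(p) = 0.519967
  p = 4/27 = 0.148148: log2(p) = -2.754888, -p*log2(p) = 0.408131
  p = 2/27 = 0.074074: log2(p) = -3.754888, -p*log2(p) = 0.278140
H = 0.528321 + 0.408131 + 0.519967 + 0.408131 + 0.278140 = 2.142690

H = 2.1427 bits/symbol


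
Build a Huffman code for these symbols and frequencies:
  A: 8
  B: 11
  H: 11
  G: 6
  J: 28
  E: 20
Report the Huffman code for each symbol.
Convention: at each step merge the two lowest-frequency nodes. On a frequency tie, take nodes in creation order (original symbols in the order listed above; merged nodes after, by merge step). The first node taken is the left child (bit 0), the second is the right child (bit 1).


Huffman tree construction:
Step 1: Merge G(6) + A(8) = 14
Step 2: Merge B(11) + H(11) = 22
Step 3: Merge (G+A)(14) + E(20) = 34
Step 4: Merge (B+H)(22) + J(28) = 50
Step 5: Merge ((G+A)+E)(34) + ((B+H)+J)(50) = 84
Read each symbol's code off the tree from the root (left child = 0, right child = 1).

Codes:
  A: 001 (length 3)
  B: 100 (length 3)
  H: 101 (length 3)
  G: 000 (length 3)
  J: 11 (length 2)
  E: 01 (length 2)
Average code length: 204/84 = 2.4286 bits/symbol


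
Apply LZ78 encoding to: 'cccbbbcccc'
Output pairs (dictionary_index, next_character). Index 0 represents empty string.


LZ78 encoding steps:
Dictionary: {0: ''}
Step 1: w='' (idx 0), next='c' -> output (0, 'c'), add 'c' as idx 1
Step 2: w='c' (idx 1), next='c' -> output (1, 'c'), add 'cc' as idx 2
Step 3: w='' (idx 0), next='b' -> output (0, 'b'), add 'b' as idx 3
Step 4: w='b' (idx 3), next='b' -> output (3, 'b'), add 'bb' as idx 4
Step 5: w='cc' (idx 2), next='c' -> output (2, 'c'), add 'ccc' as idx 5
Step 6: w='c' (idx 1), end of input -> output (1, '')


Encoded: [(0, 'c'), (1, 'c'), (0, 'b'), (3, 'b'), (2, 'c'), (1, '')]


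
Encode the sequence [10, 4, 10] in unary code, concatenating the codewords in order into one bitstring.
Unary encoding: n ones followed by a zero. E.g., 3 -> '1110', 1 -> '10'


Encode each number as n ones followed by a terminating 0:
  10 -> 11111111110 (11 bits)
  4 -> 11110 (5 bits)
  10 -> 11111111110 (11 bits)
Total length = 11 + 5 + 11 = 27 bits.

Unary([10, 4, 10]) = 111111111101111011111111110 (27 bits)


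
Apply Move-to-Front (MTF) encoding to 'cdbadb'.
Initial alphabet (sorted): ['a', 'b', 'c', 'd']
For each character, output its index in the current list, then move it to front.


MTF encoding:
'c': index 2 in ['a', 'b', 'c', 'd'] -> ['c', 'a', 'b', 'd']
'd': index 3 in ['c', 'a', 'b', 'd'] -> ['d', 'c', 'a', 'b']
'b': index 3 in ['d', 'c', 'a', 'b'] -> ['b', 'd', 'c', 'a']
'a': index 3 in ['b', 'd', 'c', 'a'] -> ['a', 'b', 'd', 'c']
'd': index 2 in ['a', 'b', 'd', 'c'] -> ['d', 'a', 'b', 'c']
'b': index 2 in ['d', 'a', 'b', 'c'] -> ['b', 'd', 'a', 'c']


Output: [2, 3, 3, 3, 2, 2]


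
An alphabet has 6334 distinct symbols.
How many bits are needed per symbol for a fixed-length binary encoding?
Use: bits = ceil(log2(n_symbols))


log2(6334) = 12.6289
Bracket: 2^12 = 4096 < 6334 <= 2^13 = 8192
So ceil(log2(6334)) = 13

bits = ceil(log2(6334)) = ceil(12.6289) = 13 bits


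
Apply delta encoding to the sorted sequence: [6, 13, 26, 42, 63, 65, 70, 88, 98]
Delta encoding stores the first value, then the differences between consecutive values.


First value: 6
Deltas:
  13 - 6 = 7
  26 - 13 = 13
  42 - 26 = 16
  63 - 42 = 21
  65 - 63 = 2
  70 - 65 = 5
  88 - 70 = 18
  98 - 88 = 10


Delta encoded: [6, 7, 13, 16, 21, 2, 5, 18, 10]


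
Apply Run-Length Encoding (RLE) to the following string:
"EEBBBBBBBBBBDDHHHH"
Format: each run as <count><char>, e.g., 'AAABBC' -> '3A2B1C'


Scanning runs left to right:
  i=0: run of 'E' x 2 -> '2E'
  i=2: run of 'B' x 10 -> '10B'
  i=12: run of 'D' x 2 -> '2D'
  i=14: run of 'H' x 4 -> '4H'

RLE = 2E10B2D4H


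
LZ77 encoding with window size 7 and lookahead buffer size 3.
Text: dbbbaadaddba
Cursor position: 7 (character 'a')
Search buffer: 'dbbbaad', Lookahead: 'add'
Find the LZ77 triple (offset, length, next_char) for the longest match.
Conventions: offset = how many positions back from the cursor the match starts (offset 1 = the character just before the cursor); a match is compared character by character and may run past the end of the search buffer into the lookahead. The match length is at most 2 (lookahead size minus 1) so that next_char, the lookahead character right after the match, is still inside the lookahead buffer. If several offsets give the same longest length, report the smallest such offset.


Try each offset into the search buffer:
  offset=1 (pos 6, char 'd'): match length 0
  offset=2 (pos 5, char 'a'): match length 2
  offset=3 (pos 4, char 'a'): match length 1
  offset=4 (pos 3, char 'b'): match length 0
  offset=5 (pos 2, char 'b'): match length 0
  offset=6 (pos 1, char 'b'): match length 0
  offset=7 (pos 0, char 'd'): match length 0
Longest match has length 2 at offset 2.
next_char = character at position 7 + 2 = 9 -> 'd'

Best match: offset=2, length=2 (matching 'ad' starting at position 5)
LZ77 triple: (2, 2, 'd')


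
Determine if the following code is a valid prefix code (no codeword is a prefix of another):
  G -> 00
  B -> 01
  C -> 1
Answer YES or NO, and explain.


Checking each pair (does one codeword prefix another?):
  G='00' vs B='01': no prefix
  G='00' vs C='1': no prefix
  B='01' vs G='00': no prefix
  B='01' vs C='1': no prefix
  C='1' vs G='00': no prefix
  C='1' vs B='01': no prefix
No violation found over all pairs.

YES -- this is a valid prefix code. No codeword is a prefix of any other codeword.


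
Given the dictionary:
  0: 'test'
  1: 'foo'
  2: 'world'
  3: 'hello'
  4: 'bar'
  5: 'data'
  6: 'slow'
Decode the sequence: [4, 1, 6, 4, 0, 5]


Look up each index in the dictionary:
  4 -> 'bar'
  1 -> 'foo'
  6 -> 'slow'
  4 -> 'bar'
  0 -> 'test'
  5 -> 'data'

Decoded: "bar foo slow bar test data"


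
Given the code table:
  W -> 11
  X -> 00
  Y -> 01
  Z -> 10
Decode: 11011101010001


Decoding:
11 -> W
01 -> Y
11 -> W
01 -> Y
01 -> Y
00 -> X
01 -> Y


Result: WYWYYXY


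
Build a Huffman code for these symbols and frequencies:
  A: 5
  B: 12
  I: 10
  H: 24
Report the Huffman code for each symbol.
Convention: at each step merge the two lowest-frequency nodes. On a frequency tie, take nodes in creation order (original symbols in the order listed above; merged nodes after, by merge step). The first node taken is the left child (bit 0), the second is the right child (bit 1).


Huffman tree construction:
Step 1: Merge A(5) + I(10) = 15
Step 2: Merge B(12) + (A+I)(15) = 27
Step 3: Merge H(24) + (B+(A+I))(27) = 51
Read each symbol's code off the tree from the root (left child = 0, right child = 1).

Codes:
  A: 110 (length 3)
  B: 10 (length 2)
  I: 111 (length 3)
  H: 0 (length 1)
Average code length: 93/51 = 1.8235 bits/symbol


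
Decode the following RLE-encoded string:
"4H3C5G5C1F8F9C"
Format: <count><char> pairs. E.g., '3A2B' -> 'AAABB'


Expanding each <count><char> pair:
  4H -> 'HHHH'
  3C -> 'CCC'
  5G -> 'GGGGG'
  5C -> 'CCCCC'
  1F -> 'F'
  8F -> 'FFFFFFFF'
  9C -> 'CCCCCCCCC'

Decoded = HHHHCCCGGGGGCCCCCFFFFFFFFFCCCCCCCCC


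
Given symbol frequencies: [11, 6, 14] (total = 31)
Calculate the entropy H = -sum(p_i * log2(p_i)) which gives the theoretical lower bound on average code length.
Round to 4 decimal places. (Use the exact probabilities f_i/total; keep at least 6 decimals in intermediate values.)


Per-symbol terms -p_i * log2(p_i) with p_i = f_i/31:
  p = 11/31 = 0.354839: log2(p) = -1.494765, -p*log2(p) = 0.530400
  p = 6/31 = 0.193548: log2(p) = -2.369234, -p*log2(p) = 0.458561
  p = 14/31 = 0.451613: log2(p) = -1.146841, -p*log2(p) = 0.517928
H = 0.530400 + 0.458561 + 0.517928 = 1.506889

H = 1.5069 bits/symbol


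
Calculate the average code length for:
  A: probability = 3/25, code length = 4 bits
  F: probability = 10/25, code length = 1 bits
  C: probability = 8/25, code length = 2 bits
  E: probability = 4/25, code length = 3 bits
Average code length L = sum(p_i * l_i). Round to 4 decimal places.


Weighted contributions p_i * l_i:
  A: (3/25) * 4 = 12/25
  F: (10/25) * 1 = 10/25
  C: (8/25) * 2 = 16/25
  E: (4/25) * 3 = 12/25
Sum = (12 + 10 + 16 + 12)/25 = 50/25

L = 50/25 = 2.0000 bits/symbol


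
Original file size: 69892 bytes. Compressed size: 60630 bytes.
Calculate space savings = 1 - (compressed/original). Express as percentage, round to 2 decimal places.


ratio = compressed/original = 60630/69892 = 0.867481
savings = 1 - ratio = 1 - 0.867481 = 0.132519
as a percentage: 0.132519 * 100 = 13.25%

Space savings = 1 - 60630/69892 = 13.25%


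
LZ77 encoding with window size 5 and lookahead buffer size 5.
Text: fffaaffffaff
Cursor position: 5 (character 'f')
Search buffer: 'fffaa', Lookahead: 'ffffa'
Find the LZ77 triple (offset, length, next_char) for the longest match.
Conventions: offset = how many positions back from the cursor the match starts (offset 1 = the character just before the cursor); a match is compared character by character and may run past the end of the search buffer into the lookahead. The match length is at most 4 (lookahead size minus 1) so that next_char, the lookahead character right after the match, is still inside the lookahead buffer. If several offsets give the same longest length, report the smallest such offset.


Try each offset into the search buffer:
  offset=1 (pos 4, char 'a'): match length 0
  offset=2 (pos 3, char 'a'): match length 0
  offset=3 (pos 2, char 'f'): match length 1
  offset=4 (pos 1, char 'f'): match length 2
  offset=5 (pos 0, char 'f'): match length 3
Longest match has length 3 at offset 5.
next_char = character at position 5 + 3 = 8 -> 'f'

Best match: offset=5, length=3 (matching 'fff' starting at position 0)
LZ77 triple: (5, 3, 'f')


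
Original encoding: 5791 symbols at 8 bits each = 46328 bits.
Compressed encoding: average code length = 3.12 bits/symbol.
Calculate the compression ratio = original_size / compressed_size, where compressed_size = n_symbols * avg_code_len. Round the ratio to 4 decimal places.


original_size = n_symbols * orig_bits = 5791 * 8 = 46328 bits
compressed_size = n_symbols * avg_code_len = 5791 * 3.12 = 18067.92 bits
ratio = original_size / compressed_size = 46328 / 18067.92 = 2.5641

Compression ratio = 2.5641


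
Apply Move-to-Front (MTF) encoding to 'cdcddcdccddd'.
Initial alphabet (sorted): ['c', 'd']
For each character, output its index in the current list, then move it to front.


MTF encoding:
'c': index 0 in ['c', 'd'] -> ['c', 'd']
'd': index 1 in ['c', 'd'] -> ['d', 'c']
'c': index 1 in ['d', 'c'] -> ['c', 'd']
'd': index 1 in ['c', 'd'] -> ['d', 'c']
'd': index 0 in ['d', 'c'] -> ['d', 'c']
'c': index 1 in ['d', 'c'] -> ['c', 'd']
'd': index 1 in ['c', 'd'] -> ['d', 'c']
'c': index 1 in ['d', 'c'] -> ['c', 'd']
'c': index 0 in ['c', 'd'] -> ['c', 'd']
'd': index 1 in ['c', 'd'] -> ['d', 'c']
'd': index 0 in ['d', 'c'] -> ['d', 'c']
'd': index 0 in ['d', 'c'] -> ['d', 'c']


Output: [0, 1, 1, 1, 0, 1, 1, 1, 0, 1, 0, 0]


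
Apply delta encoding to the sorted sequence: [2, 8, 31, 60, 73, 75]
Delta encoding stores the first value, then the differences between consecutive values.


First value: 2
Deltas:
  8 - 2 = 6
  31 - 8 = 23
  60 - 31 = 29
  73 - 60 = 13
  75 - 73 = 2


Delta encoded: [2, 6, 23, 29, 13, 2]


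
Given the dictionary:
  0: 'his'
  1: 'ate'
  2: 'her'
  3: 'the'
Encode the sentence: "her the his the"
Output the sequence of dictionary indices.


Look up each word in the dictionary:
  'her' -> 2
  'the' -> 3
  'his' -> 0
  'the' -> 3

Encoded: [2, 3, 0, 3]


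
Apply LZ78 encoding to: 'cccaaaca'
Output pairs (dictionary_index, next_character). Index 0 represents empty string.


LZ78 encoding steps:
Dictionary: {0: ''}
Step 1: w='' (idx 0), next='c' -> output (0, 'c'), add 'c' as idx 1
Step 2: w='c' (idx 1), next='c' -> output (1, 'c'), add 'cc' as idx 2
Step 3: w='' (idx 0), next='a' -> output (0, 'a'), add 'a' as idx 3
Step 4: w='a' (idx 3), next='a' -> output (3, 'a'), add 'aa' as idx 4
Step 5: w='c' (idx 1), next='a' -> output (1, 'a'), add 'ca' as idx 5


Encoded: [(0, 'c'), (1, 'c'), (0, 'a'), (3, 'a'), (1, 'a')]


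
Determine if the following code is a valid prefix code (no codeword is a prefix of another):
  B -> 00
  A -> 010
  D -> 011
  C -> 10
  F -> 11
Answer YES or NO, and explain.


Checking each pair (does one codeword prefix another?):
  B='00' vs A='010': no prefix
  B='00' vs D='011': no prefix
  B='00' vs C='10': no prefix
  B='00' vs F='11': no prefix
  A='010' vs B='00': no prefix
  A='010' vs D='011': no prefix
  A='010' vs C='10': no prefix
  A='010' vs F='11': no prefix
  D='011' vs B='00': no prefix
  D='011' vs A='010': no prefix
  D='011' vs C='10': no prefix
  D='011' vs F='11': no prefix
  C='10' vs B='00': no prefix
  C='10' vs A='010': no prefix
  C='10' vs D='011': no prefix
  C='10' vs F='11': no prefix
  F='11' vs B='00': no prefix
  F='11' vs A='010': no prefix
  F='11' vs D='011': no prefix
  F='11' vs C='10': no prefix
No violation found over all pairs.

YES -- this is a valid prefix code. No codeword is a prefix of any other codeword.


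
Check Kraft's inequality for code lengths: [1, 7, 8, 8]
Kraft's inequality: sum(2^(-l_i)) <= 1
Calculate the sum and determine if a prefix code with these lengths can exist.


Sum = 2^(-1) + 2^(-7) + 2^(-8) + 2^(-8)
    = 0.5 + 0.0078125 + 0.00390625 + 0.00390625
    = 132/256 = 0.515625
Since 0.515625 <= 1, Kraft's inequality IS satisfied.
A prefix code with these lengths CAN exist.

Kraft sum = 0.515625. Satisfied.


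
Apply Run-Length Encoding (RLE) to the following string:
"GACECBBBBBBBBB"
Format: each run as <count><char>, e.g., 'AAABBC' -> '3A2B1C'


Scanning runs left to right:
  i=0: run of 'G' x 1 -> '1G'
  i=1: run of 'A' x 1 -> '1A'
  i=2: run of 'C' x 1 -> '1C'
  i=3: run of 'E' x 1 -> '1E'
  i=4: run of 'C' x 1 -> '1C'
  i=5: run of 'B' x 9 -> '9B'

RLE = 1G1A1C1E1C9B


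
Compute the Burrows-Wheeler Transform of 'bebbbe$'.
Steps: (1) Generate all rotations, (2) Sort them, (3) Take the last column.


Rotations (sorted):
  0: $bebbbe -> last char: e
  1: bbbe$be -> last char: e
  2: bbe$beb -> last char: b
  3: be$bebb -> last char: b
  4: bebbbe$ -> last char: $
  5: e$bebbb -> last char: b
  6: ebbbe$b -> last char: b


BWT = eebb$bb


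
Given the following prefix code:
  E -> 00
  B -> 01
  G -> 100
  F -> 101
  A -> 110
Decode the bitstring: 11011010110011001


Decoding step by step:
Bits 110 -> A
Bits 110 -> A
Bits 101 -> F
Bits 100 -> G
Bits 110 -> A
Bits 01 -> B


Decoded message: AAFGAB


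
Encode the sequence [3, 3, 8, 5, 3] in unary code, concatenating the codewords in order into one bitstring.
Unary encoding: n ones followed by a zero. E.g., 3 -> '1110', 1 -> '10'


Encode each number as n ones followed by a terminating 0:
  3 -> 1110 (4 bits)
  3 -> 1110 (4 bits)
  8 -> 111111110 (9 bits)
  5 -> 111110 (6 bits)
  3 -> 1110 (4 bits)
Total length = 4 + 4 + 9 + 6 + 4 = 27 bits.

Unary([3, 3, 8, 5, 3]) = 111011101111111101111101110 (27 bits)


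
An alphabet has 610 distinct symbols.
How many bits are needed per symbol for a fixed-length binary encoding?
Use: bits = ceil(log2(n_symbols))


log2(610) = 9.2527
Bracket: 2^9 = 512 < 610 <= 2^10 = 1024
So ceil(log2(610)) = 10

bits = ceil(log2(610)) = ceil(9.2527) = 10 bits


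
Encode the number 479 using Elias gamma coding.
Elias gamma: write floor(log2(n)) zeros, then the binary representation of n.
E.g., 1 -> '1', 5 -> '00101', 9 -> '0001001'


num_bits = floor(log2(479)) + 1 = 9
leading_zeros = num_bits - 1 = 8
binary(479) = 111011111

Elias gamma(479) = '00000000' + '111011111' = 00000000111011111 (17 bits)


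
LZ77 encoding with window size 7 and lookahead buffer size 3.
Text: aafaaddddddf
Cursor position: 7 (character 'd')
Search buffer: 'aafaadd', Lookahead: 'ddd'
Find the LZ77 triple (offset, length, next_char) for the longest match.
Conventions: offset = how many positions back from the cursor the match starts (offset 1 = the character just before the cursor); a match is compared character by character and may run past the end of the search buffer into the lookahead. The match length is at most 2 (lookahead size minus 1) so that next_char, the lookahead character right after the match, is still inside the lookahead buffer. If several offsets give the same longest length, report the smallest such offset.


Try each offset into the search buffer:
  offset=1 (pos 6, char 'd'): match length 2
  offset=2 (pos 5, char 'd'): match length 2
  offset=3 (pos 4, char 'a'): match length 0
  offset=4 (pos 3, char 'a'): match length 0
  offset=5 (pos 2, char 'f'): match length 0
  offset=6 (pos 1, char 'a'): match length 0
  offset=7 (pos 0, char 'a'): match length 0
Longest match has length 2, found at offsets 1, 2; take the smallest, offset 1.
next_char = character at position 7 + 2 = 9 -> 'd'

Best match: offset=1, length=2 (matching 'dd' starting at position 6)
LZ77 triple: (1, 2, 'd')


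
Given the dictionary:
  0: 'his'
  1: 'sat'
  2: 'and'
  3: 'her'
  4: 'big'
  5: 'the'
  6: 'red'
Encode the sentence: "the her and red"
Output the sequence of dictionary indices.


Look up each word in the dictionary:
  'the' -> 5
  'her' -> 3
  'and' -> 2
  'red' -> 6

Encoded: [5, 3, 2, 6]


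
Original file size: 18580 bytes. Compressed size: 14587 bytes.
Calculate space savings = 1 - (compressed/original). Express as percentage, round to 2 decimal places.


ratio = compressed/original = 14587/18580 = 0.785091
savings = 1 - ratio = 1 - 0.785091 = 0.214909
as a percentage: 0.214909 * 100 = 21.49%

Space savings = 1 - 14587/18580 = 21.49%


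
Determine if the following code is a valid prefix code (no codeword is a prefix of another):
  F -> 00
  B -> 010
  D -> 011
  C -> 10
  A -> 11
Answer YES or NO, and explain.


Checking each pair (does one codeword prefix another?):
  F='00' vs B='010': no prefix
  F='00' vs D='011': no prefix
  F='00' vs C='10': no prefix
  F='00' vs A='11': no prefix
  B='010' vs F='00': no prefix
  B='010' vs D='011': no prefix
  B='010' vs C='10': no prefix
  B='010' vs A='11': no prefix
  D='011' vs F='00': no prefix
  D='011' vs B='010': no prefix
  D='011' vs C='10': no prefix
  D='011' vs A='11': no prefix
  C='10' vs F='00': no prefix
  C='10' vs B='010': no prefix
  C='10' vs D='011': no prefix
  C='10' vs A='11': no prefix
  A='11' vs F='00': no prefix
  A='11' vs B='010': no prefix
  A='11' vs D='011': no prefix
  A='11' vs C='10': no prefix
No violation found over all pairs.

YES -- this is a valid prefix code. No codeword is a prefix of any other codeword.


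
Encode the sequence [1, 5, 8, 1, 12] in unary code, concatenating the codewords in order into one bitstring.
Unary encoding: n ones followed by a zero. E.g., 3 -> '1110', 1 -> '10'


Encode each number as n ones followed by a terminating 0:
  1 -> 10 (2 bits)
  5 -> 111110 (6 bits)
  8 -> 111111110 (9 bits)
  1 -> 10 (2 bits)
  12 -> 1111111111110 (13 bits)
Total length = 2 + 6 + 9 + 2 + 13 = 32 bits.

Unary([1, 5, 8, 1, 12]) = 10111110111111110101111111111110 (32 bits)


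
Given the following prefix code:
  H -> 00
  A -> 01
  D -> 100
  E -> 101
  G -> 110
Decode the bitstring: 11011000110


Decoding step by step:
Bits 110 -> G
Bits 110 -> G
Bits 00 -> H
Bits 110 -> G


Decoded message: GGHG


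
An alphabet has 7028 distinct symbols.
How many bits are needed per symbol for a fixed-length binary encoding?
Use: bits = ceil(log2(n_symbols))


log2(7028) = 12.7789
Bracket: 2^12 = 4096 < 7028 <= 2^13 = 8192
So ceil(log2(7028)) = 13

bits = ceil(log2(7028)) = ceil(12.7789) = 13 bits


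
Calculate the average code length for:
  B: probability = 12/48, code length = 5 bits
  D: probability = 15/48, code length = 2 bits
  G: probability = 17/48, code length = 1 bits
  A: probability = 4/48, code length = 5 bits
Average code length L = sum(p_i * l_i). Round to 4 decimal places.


Weighted contributions p_i * l_i:
  B: (12/48) * 5 = 60/48
  D: (15/48) * 2 = 30/48
  G: (17/48) * 1 = 17/48
  A: (4/48) * 5 = 20/48
Sum = (60 + 30 + 17 + 20)/48 = 127/48

L = 127/48 = 2.6458 bits/symbol


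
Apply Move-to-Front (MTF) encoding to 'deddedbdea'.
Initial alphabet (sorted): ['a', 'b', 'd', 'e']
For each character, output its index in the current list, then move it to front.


MTF encoding:
'd': index 2 in ['a', 'b', 'd', 'e'] -> ['d', 'a', 'b', 'e']
'e': index 3 in ['d', 'a', 'b', 'e'] -> ['e', 'd', 'a', 'b']
'd': index 1 in ['e', 'd', 'a', 'b'] -> ['d', 'e', 'a', 'b']
'd': index 0 in ['d', 'e', 'a', 'b'] -> ['d', 'e', 'a', 'b']
'e': index 1 in ['d', 'e', 'a', 'b'] -> ['e', 'd', 'a', 'b']
'd': index 1 in ['e', 'd', 'a', 'b'] -> ['d', 'e', 'a', 'b']
'b': index 3 in ['d', 'e', 'a', 'b'] -> ['b', 'd', 'e', 'a']
'd': index 1 in ['b', 'd', 'e', 'a'] -> ['d', 'b', 'e', 'a']
'e': index 2 in ['d', 'b', 'e', 'a'] -> ['e', 'd', 'b', 'a']
'a': index 3 in ['e', 'd', 'b', 'a'] -> ['a', 'e', 'd', 'b']


Output: [2, 3, 1, 0, 1, 1, 3, 1, 2, 3]


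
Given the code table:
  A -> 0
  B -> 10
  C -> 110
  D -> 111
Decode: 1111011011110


Decoding:
111 -> D
10 -> B
110 -> C
111 -> D
10 -> B


Result: DBCDB


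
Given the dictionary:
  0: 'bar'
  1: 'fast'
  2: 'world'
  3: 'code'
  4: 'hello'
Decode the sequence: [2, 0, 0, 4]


Look up each index in the dictionary:
  2 -> 'world'
  0 -> 'bar'
  0 -> 'bar'
  4 -> 'hello'

Decoded: "world bar bar hello"


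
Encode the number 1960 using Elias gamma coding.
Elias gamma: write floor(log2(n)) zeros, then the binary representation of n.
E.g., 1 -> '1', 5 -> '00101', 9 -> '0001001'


num_bits = floor(log2(1960)) + 1 = 11
leading_zeros = num_bits - 1 = 10
binary(1960) = 11110101000

Elias gamma(1960) = '0000000000' + '11110101000' = 000000000011110101000 (21 bits)


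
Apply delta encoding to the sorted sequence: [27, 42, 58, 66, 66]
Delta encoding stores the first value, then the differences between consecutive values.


First value: 27
Deltas:
  42 - 27 = 15
  58 - 42 = 16
  66 - 58 = 8
  66 - 66 = 0


Delta encoded: [27, 15, 16, 8, 0]


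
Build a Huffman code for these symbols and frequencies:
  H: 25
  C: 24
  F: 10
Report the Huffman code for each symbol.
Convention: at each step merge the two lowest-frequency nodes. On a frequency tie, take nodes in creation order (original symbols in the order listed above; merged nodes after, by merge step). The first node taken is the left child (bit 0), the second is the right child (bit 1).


Huffman tree construction:
Step 1: Merge F(10) + C(24) = 34
Step 2: Merge H(25) + (F+C)(34) = 59
Read each symbol's code off the tree from the root (left child = 0, right child = 1).

Codes:
  H: 0 (length 1)
  C: 11 (length 2)
  F: 10 (length 2)
Average code length: 93/59 = 1.5763 bits/symbol


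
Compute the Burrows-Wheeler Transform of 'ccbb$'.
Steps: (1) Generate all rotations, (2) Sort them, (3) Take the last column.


Rotations (sorted):
  0: $ccbb -> last char: b
  1: b$ccb -> last char: b
  2: bb$cc -> last char: c
  3: cbb$c -> last char: c
  4: ccbb$ -> last char: $


BWT = bbcc$


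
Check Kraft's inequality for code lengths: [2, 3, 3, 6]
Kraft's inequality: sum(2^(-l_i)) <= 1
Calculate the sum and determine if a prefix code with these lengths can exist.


Sum = 2^(-2) + 2^(-3) + 2^(-3) + 2^(-6)
    = 0.25 + 0.125 + 0.125 + 0.015625
    = 33/64 = 0.515625
Since 0.515625 <= 1, Kraft's inequality IS satisfied.
A prefix code with these lengths CAN exist.

Kraft sum = 0.515625. Satisfied.


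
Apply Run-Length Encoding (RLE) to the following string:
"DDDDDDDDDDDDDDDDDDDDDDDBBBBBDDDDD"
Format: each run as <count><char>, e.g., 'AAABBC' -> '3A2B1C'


Scanning runs left to right:
  i=0: run of 'D' x 23 -> '23D'
  i=23: run of 'B' x 5 -> '5B'
  i=28: run of 'D' x 5 -> '5D'

RLE = 23D5B5D


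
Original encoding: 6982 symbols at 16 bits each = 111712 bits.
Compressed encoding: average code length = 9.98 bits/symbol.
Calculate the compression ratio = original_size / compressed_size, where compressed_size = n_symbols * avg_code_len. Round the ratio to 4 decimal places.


original_size = n_symbols * orig_bits = 6982 * 16 = 111712 bits
compressed_size = n_symbols * avg_code_len = 6982 * 9.98 = 69680.36 bits
ratio = original_size / compressed_size = 111712 / 69680.36 = 1.6032

Compression ratio = 1.6032


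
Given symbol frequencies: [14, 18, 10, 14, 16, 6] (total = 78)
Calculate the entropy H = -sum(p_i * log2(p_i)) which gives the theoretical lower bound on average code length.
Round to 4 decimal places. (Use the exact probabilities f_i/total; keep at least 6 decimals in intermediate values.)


Per-symbol terms -p_i * log2(p_i) with p_i = f_i/78:
  p = 14/78 = 0.179487: log2(p) = -2.478047, -p*log2(p) = 0.444778
  p = 18/78 = 0.230769: log2(p) = -2.115477, -p*log2(p) = 0.488187
  p = 10/78 = 0.128205: log2(p) = -2.963474, -p*log2(p) = 0.379933
  p = 14/78 = 0.179487: log2(p) = -2.478047, -p*log2(p) = 0.444778
  p = 16/78 = 0.205128: log2(p) = -2.285402, -p*log2(p) = 0.468800
  p = 6/78 = 0.076923: log2(p) = -3.700440, -p*log2(p) = 0.284649
H = 0.444778 + 0.488187 + 0.379933 + 0.444778 + 0.468800 + 0.284649 = 2.511125

H = 2.5111 bits/symbol


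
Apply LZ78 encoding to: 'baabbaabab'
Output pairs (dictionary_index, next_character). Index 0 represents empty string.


LZ78 encoding steps:
Dictionary: {0: ''}
Step 1: w='' (idx 0), next='b' -> output (0, 'b'), add 'b' as idx 1
Step 2: w='' (idx 0), next='a' -> output (0, 'a'), add 'a' as idx 2
Step 3: w='a' (idx 2), next='b' -> output (2, 'b'), add 'ab' as idx 3
Step 4: w='b' (idx 1), next='a' -> output (1, 'a'), add 'ba' as idx 4
Step 5: w='ab' (idx 3), next='a' -> output (3, 'a'), add 'aba' as idx 5
Step 6: w='b' (idx 1), end of input -> output (1, '')


Encoded: [(0, 'b'), (0, 'a'), (2, 'b'), (1, 'a'), (3, 'a'), (1, '')]


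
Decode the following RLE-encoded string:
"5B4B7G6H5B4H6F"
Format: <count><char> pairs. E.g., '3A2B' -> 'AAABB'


Expanding each <count><char> pair:
  5B -> 'BBBBB'
  4B -> 'BBBB'
  7G -> 'GGGGGGG'
  6H -> 'HHHHHH'
  5B -> 'BBBBB'
  4H -> 'HHHH'
  6F -> 'FFFFFF'

Decoded = BBBBBBBBBGGGGGGGHHHHHHBBBBBHHHHFFFFFF


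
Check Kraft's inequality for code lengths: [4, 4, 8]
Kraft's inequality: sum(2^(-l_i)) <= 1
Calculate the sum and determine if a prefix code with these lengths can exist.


Sum = 2^(-4) + 2^(-4) + 2^(-8)
    = 0.0625 + 0.0625 + 0.00390625
    = 33/256 = 0.12890625
Since 0.12890625 <= 1, Kraft's inequality IS satisfied.
A prefix code with these lengths CAN exist.

Kraft sum = 0.12890625. Satisfied.
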